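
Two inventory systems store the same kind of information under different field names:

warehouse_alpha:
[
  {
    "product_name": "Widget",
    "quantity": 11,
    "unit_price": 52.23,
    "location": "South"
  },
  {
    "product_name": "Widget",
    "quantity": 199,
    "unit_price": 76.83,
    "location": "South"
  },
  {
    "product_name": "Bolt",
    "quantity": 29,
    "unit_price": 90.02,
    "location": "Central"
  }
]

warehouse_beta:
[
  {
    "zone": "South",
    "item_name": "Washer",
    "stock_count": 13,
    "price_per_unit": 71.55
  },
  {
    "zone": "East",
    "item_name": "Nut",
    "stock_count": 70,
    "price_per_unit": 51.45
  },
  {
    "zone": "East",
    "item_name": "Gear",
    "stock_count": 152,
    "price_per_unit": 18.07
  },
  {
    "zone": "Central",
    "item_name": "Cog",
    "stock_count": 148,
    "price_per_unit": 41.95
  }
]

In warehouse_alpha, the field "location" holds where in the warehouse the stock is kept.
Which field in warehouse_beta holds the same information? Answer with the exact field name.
zone

In warehouse_alpha, "location" holds where in the warehouse the stock is kept.
The fields in warehouse_beta are: "zone", "item_name", "stock_count", "price_per_unit".
"zone" is the match: the name refers to the same concept and its values are area labels (e.g. 'Central', 'East').
The other fields ("item_name", "stock_count", "price_per_unit") hold different kinds of data.

So "location" in warehouse_alpha corresponds to "zone" in warehouse_beta.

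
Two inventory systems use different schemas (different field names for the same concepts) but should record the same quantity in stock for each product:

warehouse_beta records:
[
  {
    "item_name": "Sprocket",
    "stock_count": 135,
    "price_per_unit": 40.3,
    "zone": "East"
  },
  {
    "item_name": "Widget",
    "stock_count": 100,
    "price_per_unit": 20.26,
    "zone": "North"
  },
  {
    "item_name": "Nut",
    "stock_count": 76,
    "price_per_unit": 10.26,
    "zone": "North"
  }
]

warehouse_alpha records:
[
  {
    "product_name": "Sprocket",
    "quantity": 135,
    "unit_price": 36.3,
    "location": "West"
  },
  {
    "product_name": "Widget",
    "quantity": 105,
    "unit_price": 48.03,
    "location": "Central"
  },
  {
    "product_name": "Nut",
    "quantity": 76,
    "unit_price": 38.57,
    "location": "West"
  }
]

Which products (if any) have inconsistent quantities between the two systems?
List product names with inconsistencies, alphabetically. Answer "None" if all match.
Widget

Schema mappings:
- "item_name" (warehouse_beta) = "product_name" (warehouse_alpha) = product name
- "stock_count" (warehouse_beta) = "quantity" (warehouse_alpha) = quantity

Comparison:
  Sprocket: 135 vs 135 - MATCH
  Widget: 100 vs 105 - MISMATCH
  Nut: 76 vs 76 - MATCH

Products with inconsistencies: Widget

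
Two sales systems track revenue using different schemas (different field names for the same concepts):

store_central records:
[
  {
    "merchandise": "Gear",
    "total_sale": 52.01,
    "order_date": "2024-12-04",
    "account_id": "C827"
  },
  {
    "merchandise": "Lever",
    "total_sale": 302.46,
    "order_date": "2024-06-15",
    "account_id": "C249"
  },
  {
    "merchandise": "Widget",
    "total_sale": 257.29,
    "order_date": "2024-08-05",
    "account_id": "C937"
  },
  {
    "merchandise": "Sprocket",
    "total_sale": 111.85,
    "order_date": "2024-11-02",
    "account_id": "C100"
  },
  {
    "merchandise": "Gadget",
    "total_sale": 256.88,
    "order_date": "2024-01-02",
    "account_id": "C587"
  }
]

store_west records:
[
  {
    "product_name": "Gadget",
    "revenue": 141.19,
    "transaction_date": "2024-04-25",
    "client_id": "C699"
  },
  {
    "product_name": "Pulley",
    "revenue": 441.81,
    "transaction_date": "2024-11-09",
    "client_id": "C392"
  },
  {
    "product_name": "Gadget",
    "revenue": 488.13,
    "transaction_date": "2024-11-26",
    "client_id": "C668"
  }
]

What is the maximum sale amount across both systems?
488.13

Reconcile: "total_sale" (store_central) = "revenue" (store_west) = sale amount

Maximum in store_central: 302.46
Maximum in store_west: 488.13

Overall maximum: max(302.46, 488.13) = 488.13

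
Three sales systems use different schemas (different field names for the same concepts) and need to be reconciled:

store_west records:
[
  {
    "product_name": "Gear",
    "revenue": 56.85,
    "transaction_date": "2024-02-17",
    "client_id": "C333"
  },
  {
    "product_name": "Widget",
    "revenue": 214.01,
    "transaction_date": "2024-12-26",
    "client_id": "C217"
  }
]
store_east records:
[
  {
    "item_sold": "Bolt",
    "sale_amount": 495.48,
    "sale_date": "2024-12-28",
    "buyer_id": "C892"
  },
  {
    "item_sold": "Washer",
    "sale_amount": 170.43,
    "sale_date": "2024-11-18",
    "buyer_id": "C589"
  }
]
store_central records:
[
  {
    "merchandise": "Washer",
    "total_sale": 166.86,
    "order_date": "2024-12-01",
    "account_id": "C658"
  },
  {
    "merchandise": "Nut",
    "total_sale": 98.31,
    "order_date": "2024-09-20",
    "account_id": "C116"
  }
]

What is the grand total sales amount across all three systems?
1201.94

Schema reconciliation - all amount fields map to sale amount:

store_west (revenue): 270.86
store_east (sale_amount): 665.91
store_central (total_sale): 265.17

Grand total: 1201.94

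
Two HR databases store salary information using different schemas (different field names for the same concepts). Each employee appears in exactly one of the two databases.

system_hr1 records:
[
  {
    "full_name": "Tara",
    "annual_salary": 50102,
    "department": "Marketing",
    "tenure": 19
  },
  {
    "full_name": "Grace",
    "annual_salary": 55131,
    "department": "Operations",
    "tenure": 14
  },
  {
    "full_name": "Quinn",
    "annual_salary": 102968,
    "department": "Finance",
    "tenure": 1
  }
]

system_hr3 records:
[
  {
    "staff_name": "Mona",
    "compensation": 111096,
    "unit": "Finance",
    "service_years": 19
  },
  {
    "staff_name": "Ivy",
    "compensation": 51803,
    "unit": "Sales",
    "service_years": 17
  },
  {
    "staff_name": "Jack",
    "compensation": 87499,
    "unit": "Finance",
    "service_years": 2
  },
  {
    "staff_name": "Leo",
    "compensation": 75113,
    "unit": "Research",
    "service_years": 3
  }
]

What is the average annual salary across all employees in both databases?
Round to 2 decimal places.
76244.57

Schema mapping: "annual_salary" (system_hr1) = "compensation" (system_hr3) = annual salary

All salaries: [50102, 55131, 102968, 111096, 51803, 87499, 75113]
Sum: 533712
Count: 7
Average: 533712 / 7 = 76244.57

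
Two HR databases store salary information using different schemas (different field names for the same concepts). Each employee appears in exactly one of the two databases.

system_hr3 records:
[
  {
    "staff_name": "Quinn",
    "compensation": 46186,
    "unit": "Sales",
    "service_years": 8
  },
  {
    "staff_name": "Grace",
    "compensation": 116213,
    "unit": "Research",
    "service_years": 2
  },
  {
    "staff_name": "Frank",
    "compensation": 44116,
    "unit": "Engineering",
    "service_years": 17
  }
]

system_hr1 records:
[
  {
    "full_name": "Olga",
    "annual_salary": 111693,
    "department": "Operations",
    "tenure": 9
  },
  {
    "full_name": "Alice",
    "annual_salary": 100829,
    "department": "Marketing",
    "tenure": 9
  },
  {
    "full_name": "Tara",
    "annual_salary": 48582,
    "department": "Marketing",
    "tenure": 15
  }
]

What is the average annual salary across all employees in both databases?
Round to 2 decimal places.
77936.50

Schema mapping: "compensation" (system_hr3) = "annual_salary" (system_hr1) = annual salary

All salaries: [46186, 116213, 44116, 111693, 100829, 48582]
Sum: 467619
Count: 6
Average: 467619 / 6 = 77936.50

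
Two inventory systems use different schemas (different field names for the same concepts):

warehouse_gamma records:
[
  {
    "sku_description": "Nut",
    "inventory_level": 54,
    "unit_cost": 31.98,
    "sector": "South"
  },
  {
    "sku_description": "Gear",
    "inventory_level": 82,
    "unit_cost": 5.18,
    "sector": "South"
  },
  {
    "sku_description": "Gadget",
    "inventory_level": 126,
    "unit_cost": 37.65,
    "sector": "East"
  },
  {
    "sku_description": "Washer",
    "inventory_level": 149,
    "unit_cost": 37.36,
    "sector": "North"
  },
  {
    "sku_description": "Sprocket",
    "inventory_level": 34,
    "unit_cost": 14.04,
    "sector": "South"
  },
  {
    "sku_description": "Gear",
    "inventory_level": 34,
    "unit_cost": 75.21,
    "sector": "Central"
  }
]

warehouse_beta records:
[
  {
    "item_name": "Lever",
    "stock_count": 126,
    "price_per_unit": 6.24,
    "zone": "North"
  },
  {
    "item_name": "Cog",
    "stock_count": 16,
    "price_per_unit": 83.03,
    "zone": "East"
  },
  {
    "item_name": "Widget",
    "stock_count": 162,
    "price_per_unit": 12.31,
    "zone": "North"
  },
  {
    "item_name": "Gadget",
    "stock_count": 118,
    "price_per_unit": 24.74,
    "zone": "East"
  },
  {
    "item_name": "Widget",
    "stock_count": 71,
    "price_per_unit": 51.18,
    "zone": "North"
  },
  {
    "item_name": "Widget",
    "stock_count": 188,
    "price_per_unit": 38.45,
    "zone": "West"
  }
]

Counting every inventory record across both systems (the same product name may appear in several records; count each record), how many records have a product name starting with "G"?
4

Schema mapping: "sku_description" (warehouse_gamma) = "item_name" (warehouse_beta) = product name

Records with product name starting with "G" in warehouse_gamma: 3
Records with product name starting with "G" in warehouse_beta: 1

Total: 3 + 1 = 4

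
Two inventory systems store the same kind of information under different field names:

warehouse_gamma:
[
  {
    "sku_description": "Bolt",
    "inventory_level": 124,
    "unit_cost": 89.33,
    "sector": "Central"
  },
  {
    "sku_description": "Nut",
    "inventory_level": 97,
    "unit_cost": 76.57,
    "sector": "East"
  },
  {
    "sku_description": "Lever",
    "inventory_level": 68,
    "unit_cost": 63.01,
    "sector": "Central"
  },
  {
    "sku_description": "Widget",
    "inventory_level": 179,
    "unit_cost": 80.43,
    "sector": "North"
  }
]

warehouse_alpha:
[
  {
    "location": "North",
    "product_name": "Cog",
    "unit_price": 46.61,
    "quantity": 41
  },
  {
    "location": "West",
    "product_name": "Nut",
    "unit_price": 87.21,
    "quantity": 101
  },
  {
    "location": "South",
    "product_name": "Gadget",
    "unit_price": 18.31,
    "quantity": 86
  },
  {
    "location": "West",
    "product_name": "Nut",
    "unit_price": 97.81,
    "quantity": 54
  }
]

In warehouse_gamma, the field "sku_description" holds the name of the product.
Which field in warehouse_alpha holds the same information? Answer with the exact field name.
product_name

In warehouse_gamma, "sku_description" holds the name of the product.
The fields in warehouse_alpha are: "location", "product_name", "unit_price", "quantity".
"product_name" is the match: the name refers to the same concept and its values are product-name strings (e.g. 'Cog', 'Gadget').
The other fields ("location", "unit_price", "quantity") hold different kinds of data.

So "sku_description" in warehouse_gamma corresponds to "product_name" in warehouse_alpha.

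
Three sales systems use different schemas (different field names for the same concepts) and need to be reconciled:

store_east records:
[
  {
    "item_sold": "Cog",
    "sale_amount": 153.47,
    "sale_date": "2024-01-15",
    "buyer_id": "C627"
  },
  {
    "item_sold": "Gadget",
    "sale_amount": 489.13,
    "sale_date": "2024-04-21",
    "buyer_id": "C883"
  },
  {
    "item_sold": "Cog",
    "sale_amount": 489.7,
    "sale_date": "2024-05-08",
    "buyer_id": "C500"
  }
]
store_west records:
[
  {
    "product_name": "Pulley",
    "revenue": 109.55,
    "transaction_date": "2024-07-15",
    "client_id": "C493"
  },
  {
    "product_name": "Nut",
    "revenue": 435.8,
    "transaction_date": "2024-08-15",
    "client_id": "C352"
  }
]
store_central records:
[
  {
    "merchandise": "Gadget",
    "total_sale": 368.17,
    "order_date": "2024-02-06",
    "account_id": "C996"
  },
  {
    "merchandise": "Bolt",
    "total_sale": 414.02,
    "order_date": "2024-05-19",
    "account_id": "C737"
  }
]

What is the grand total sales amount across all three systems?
2459.84

Schema reconciliation - all amount fields map to sale amount:

store_east (sale_amount): 1132.3
store_west (revenue): 545.35
store_central (total_sale): 782.19

Grand total: 2459.84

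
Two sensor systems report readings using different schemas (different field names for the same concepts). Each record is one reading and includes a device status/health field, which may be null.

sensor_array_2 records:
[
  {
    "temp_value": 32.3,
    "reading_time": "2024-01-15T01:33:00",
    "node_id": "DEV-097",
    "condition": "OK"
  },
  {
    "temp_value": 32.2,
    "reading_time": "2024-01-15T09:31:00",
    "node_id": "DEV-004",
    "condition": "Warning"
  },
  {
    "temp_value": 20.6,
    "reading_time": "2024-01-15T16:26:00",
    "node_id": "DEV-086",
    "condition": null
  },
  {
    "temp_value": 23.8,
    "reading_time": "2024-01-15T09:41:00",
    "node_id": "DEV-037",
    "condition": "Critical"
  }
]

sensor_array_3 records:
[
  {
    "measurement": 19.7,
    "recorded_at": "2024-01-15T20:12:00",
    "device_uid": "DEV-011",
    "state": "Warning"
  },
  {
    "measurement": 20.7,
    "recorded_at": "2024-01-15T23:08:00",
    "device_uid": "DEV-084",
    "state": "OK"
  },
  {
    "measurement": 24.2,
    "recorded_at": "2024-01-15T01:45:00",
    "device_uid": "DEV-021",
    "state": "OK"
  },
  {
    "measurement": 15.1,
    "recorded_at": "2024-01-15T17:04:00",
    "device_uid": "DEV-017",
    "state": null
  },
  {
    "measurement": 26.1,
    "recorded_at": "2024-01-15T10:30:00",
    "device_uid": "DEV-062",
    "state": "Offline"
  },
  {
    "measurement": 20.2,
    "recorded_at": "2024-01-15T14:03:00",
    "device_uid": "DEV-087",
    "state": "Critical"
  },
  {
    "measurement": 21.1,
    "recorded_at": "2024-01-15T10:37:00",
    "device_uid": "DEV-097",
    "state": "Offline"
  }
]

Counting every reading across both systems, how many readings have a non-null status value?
9

Schema mapping: "condition" (sensor_array_2) = "state" (sensor_array_3) = status

Non-null in sensor_array_2: 3
Non-null in sensor_array_3: 6

Total non-null: 3 + 6 = 9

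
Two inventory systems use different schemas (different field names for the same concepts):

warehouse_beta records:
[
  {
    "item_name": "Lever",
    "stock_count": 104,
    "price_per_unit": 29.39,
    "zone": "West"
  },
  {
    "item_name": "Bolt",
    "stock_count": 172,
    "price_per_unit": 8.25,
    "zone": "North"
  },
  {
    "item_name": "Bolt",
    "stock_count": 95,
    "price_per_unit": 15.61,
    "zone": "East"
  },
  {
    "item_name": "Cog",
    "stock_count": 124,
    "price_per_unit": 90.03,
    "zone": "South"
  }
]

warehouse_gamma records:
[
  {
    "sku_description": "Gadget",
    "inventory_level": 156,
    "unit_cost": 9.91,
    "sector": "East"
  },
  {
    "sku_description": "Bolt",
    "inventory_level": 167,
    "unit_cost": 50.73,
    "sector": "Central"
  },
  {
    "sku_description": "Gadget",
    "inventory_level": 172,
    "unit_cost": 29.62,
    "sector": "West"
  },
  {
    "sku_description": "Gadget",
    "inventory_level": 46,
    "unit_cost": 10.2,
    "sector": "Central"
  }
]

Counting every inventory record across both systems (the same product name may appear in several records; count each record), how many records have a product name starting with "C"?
1

Schema mapping: "item_name" (warehouse_beta) = "sku_description" (warehouse_gamma) = product name

Records with product name starting with "C" in warehouse_beta: 1
Records with product name starting with "C" in warehouse_gamma: 0

Total: 1 + 0 = 1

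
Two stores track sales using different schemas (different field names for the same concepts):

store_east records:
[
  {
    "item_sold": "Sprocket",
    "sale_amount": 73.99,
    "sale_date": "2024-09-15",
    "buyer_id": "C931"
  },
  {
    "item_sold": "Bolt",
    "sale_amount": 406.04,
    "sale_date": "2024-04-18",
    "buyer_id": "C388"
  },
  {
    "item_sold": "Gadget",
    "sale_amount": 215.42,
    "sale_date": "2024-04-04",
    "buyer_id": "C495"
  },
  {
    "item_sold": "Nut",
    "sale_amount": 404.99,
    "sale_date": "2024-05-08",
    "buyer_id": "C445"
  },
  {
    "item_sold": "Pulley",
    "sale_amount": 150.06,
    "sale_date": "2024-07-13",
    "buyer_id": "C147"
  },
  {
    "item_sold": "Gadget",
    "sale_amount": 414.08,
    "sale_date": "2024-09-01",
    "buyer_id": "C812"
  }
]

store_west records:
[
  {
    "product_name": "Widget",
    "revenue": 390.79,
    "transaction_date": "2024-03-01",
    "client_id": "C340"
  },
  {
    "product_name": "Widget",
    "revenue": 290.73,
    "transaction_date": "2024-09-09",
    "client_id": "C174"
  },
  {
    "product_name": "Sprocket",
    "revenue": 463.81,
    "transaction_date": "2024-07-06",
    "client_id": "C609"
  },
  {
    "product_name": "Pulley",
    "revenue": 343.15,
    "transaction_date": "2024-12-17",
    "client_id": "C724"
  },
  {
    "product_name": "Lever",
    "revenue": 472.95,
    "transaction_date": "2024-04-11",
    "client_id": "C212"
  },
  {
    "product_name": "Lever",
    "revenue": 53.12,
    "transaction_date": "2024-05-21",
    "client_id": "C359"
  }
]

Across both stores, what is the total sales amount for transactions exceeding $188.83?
3401.96

Schema mapping: "sale_amount" (store_east) = "revenue" (store_west) = sale amount

Sum of sales > $188.83 in store_east: 1440.53
Sum of sales > $188.83 in store_west: 1961.43

Total: 1440.53 + 1961.43 = 3401.96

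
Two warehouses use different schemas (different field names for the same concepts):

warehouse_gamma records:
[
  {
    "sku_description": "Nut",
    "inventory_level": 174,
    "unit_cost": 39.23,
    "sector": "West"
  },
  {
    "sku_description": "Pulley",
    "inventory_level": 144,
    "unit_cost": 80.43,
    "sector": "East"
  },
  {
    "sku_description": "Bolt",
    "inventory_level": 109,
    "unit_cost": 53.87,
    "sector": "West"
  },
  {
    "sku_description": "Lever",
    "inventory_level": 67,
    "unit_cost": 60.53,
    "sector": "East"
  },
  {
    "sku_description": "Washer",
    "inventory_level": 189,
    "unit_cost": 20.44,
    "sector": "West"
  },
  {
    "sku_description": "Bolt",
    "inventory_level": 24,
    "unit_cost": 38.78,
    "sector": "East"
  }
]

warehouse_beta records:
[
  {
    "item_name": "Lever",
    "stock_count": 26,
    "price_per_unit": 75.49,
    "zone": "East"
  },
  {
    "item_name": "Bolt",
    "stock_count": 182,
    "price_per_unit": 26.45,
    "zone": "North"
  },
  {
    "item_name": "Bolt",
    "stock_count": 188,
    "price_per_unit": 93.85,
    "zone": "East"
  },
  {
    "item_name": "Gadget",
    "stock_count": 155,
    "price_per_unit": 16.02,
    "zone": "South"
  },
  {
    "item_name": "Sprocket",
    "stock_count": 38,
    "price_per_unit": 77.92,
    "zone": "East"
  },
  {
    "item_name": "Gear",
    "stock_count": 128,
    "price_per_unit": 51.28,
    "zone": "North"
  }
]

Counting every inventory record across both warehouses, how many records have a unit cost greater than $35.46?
9

Schema mapping: "unit_cost" (warehouse_gamma) = "price_per_unit" (warehouse_beta) = unit cost

Records > $35.46 in warehouse_gamma: 5
Records > $35.46 in warehouse_beta: 4

Total count: 5 + 4 = 9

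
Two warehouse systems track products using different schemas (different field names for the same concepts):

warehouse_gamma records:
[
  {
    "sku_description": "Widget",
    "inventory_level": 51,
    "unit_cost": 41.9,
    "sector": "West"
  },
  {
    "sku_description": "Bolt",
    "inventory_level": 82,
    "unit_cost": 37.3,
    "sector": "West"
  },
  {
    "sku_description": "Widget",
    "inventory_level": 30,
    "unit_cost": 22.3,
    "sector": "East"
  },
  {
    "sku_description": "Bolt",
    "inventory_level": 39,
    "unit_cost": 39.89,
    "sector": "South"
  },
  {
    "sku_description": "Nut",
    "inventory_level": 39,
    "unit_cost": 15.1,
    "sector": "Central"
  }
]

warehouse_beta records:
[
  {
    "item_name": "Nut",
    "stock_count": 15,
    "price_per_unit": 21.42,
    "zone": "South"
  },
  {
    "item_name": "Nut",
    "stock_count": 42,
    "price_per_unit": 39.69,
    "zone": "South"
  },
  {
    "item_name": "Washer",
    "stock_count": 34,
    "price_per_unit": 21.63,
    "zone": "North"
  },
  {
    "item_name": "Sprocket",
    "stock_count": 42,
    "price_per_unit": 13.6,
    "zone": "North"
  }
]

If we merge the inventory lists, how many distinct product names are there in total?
5

Schema mapping: "sku_description" (warehouse_gamma) = "item_name" (warehouse_beta) = product name

Products in warehouse_gamma: ['Bolt', 'Nut', 'Widget']
Products in warehouse_beta: ['Nut', 'Sprocket', 'Washer']

Union (unique products): ['Bolt', 'Nut', 'Sprocket', 'Washer', 'Widget']
Count: 5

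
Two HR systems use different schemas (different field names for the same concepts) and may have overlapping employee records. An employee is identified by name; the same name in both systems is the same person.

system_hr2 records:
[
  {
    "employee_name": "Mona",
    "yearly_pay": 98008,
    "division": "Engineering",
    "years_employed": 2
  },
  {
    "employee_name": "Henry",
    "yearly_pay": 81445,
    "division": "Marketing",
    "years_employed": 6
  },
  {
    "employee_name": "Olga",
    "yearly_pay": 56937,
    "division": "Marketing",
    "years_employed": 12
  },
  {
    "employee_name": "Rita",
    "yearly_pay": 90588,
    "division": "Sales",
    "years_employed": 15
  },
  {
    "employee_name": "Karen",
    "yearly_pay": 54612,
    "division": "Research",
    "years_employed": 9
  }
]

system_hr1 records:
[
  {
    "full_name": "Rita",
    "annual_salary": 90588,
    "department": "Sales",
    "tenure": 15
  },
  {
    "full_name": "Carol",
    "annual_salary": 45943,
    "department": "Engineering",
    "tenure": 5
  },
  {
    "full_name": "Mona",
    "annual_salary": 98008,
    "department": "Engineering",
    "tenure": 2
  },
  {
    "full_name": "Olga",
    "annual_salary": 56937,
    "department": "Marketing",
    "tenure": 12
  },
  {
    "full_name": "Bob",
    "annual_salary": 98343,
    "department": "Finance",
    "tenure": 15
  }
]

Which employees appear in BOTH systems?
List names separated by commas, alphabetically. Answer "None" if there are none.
Mona, Olga, Rita

Schema mapping: "employee_name" (system_hr2) = "full_name" (system_hr1) = employee name

Names in system_hr2: ['Henry', 'Karen', 'Mona', 'Olga', 'Rita']
Names in system_hr1: ['Bob', 'Carol', 'Mona', 'Olga', 'Rita']

Intersection: ['Mona', 'Olga', 'Rita']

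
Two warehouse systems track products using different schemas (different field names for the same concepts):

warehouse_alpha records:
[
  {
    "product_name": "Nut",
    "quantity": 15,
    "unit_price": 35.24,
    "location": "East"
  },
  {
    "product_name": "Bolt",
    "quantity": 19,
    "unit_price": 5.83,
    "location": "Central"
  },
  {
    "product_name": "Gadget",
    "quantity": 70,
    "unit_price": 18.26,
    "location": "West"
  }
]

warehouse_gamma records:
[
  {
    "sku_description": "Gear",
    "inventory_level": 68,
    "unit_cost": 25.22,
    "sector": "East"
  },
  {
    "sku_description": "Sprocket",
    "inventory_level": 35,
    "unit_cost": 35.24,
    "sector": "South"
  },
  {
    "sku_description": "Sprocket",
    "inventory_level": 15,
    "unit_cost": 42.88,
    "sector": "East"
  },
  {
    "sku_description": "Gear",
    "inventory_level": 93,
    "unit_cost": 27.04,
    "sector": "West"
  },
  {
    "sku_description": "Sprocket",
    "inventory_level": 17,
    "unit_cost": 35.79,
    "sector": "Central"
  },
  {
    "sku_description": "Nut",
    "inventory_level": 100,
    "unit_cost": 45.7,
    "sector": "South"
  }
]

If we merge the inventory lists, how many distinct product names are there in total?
5

Schema mapping: "product_name" (warehouse_alpha) = "sku_description" (warehouse_gamma) = product name

Products in warehouse_alpha: ['Bolt', 'Gadget', 'Nut']
Products in warehouse_gamma: ['Gear', 'Nut', 'Sprocket']

Union (unique products): ['Bolt', 'Gadget', 'Gear', 'Nut', 'Sprocket']
Count: 5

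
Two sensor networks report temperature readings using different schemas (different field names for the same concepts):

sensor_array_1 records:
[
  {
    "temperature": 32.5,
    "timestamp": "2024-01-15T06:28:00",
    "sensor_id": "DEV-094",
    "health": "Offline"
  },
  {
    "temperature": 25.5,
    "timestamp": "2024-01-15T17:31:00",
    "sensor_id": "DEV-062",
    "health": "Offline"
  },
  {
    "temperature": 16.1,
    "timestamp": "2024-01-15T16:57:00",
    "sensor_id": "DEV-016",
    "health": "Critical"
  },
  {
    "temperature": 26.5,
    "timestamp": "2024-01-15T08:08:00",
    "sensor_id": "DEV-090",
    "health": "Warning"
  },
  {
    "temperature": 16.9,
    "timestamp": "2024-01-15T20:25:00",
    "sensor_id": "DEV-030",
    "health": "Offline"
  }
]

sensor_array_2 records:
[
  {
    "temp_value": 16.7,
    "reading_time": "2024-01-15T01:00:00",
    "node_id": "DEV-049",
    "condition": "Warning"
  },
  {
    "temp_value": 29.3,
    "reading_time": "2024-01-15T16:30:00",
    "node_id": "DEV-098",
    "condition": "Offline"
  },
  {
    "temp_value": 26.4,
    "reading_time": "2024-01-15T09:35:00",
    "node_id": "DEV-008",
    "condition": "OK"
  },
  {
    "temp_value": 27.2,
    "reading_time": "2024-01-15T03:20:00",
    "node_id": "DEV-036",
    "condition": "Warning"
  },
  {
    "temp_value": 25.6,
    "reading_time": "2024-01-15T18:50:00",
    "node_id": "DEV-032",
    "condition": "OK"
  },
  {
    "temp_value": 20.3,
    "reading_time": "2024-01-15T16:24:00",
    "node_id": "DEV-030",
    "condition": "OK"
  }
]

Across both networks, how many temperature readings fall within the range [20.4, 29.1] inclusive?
5

Schema mapping: "temperature" (sensor_array_1) = "temp_value" (sensor_array_2) = temperature

Readings in [20.4, 29.1] from sensor_array_1: 2
Readings in [20.4, 29.1] from sensor_array_2: 3

Total count: 2 + 3 = 5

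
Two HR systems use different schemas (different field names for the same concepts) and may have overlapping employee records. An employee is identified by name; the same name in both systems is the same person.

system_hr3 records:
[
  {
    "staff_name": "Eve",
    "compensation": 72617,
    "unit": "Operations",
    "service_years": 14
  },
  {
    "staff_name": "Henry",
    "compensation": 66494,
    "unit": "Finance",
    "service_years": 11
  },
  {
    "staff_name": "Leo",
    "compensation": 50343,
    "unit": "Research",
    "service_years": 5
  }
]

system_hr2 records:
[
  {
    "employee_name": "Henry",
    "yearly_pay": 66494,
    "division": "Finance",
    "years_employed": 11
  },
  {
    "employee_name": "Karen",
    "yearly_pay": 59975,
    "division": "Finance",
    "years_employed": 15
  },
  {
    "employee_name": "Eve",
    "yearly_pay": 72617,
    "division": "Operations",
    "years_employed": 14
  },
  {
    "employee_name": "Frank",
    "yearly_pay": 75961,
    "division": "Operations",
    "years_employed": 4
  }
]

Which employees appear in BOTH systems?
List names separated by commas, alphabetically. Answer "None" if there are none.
Eve, Henry

Schema mapping: "staff_name" (system_hr3) = "employee_name" (system_hr2) = employee name

Names in system_hr3: ['Eve', 'Henry', 'Leo']
Names in system_hr2: ['Eve', 'Frank', 'Henry', 'Karen']

Intersection: ['Eve', 'Henry']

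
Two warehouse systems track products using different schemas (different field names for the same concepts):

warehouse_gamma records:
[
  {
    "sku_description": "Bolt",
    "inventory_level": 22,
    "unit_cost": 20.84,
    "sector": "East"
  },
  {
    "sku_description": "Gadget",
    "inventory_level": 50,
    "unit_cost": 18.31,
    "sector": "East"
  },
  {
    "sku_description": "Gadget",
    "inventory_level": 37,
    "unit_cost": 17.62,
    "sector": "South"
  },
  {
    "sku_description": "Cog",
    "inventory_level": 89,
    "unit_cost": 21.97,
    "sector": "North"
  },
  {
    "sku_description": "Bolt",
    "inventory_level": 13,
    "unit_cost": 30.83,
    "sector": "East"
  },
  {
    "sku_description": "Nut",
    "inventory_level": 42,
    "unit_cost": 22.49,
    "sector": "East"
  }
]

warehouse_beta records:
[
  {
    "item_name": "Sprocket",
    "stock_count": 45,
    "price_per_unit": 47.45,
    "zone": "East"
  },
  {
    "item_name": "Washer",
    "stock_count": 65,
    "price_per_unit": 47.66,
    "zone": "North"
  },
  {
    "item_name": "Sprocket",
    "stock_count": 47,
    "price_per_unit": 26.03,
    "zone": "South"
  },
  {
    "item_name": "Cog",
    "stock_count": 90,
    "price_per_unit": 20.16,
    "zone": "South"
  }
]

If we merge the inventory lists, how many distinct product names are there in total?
6

Schema mapping: "sku_description" (warehouse_gamma) = "item_name" (warehouse_beta) = product name

Products in warehouse_gamma: ['Bolt', 'Cog', 'Gadget', 'Nut']
Products in warehouse_beta: ['Cog', 'Sprocket', 'Washer']

Union (unique products): ['Bolt', 'Cog', 'Gadget', 'Nut', 'Sprocket', 'Washer']
Count: 6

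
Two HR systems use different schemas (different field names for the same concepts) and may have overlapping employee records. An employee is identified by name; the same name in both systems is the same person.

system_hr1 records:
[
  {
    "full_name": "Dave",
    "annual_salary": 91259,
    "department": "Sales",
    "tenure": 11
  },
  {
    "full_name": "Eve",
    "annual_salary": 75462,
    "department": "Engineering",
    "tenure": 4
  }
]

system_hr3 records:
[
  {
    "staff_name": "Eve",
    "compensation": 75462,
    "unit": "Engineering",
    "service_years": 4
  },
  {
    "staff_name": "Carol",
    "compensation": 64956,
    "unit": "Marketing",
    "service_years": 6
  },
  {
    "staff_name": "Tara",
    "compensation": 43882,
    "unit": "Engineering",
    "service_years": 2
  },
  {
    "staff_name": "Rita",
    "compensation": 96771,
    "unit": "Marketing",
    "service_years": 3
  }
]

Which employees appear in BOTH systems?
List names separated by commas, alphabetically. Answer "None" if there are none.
Eve

Schema mapping: "full_name" (system_hr1) = "staff_name" (system_hr3) = employee name

Names in system_hr1: ['Dave', 'Eve']
Names in system_hr3: ['Carol', 'Eve', 'Rita', 'Tara']

Intersection: ['Eve']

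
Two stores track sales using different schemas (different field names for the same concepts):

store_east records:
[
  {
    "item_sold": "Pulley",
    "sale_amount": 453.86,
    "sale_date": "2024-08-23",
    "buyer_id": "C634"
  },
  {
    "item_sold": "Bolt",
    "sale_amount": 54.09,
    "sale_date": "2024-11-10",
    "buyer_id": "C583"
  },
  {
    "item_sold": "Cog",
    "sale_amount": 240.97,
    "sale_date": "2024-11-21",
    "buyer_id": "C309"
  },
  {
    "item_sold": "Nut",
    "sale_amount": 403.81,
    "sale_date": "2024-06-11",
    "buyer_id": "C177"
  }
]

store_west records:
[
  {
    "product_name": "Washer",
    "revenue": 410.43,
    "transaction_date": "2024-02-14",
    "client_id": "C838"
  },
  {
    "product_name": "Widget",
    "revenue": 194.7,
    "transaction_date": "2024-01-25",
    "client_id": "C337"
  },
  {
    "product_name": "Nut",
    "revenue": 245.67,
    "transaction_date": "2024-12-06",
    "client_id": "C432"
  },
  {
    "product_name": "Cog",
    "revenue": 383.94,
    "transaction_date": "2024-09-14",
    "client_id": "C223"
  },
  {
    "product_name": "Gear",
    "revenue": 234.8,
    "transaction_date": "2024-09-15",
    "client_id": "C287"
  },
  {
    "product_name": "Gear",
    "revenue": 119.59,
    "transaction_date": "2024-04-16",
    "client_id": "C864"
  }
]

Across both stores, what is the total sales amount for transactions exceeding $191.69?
2568.18

Schema mapping: "sale_amount" (store_east) = "revenue" (store_west) = sale amount

Sum of sales > $191.69 in store_east: 1098.64
Sum of sales > $191.69 in store_west: 1469.54

Total: 1098.64 + 1469.54 = 2568.18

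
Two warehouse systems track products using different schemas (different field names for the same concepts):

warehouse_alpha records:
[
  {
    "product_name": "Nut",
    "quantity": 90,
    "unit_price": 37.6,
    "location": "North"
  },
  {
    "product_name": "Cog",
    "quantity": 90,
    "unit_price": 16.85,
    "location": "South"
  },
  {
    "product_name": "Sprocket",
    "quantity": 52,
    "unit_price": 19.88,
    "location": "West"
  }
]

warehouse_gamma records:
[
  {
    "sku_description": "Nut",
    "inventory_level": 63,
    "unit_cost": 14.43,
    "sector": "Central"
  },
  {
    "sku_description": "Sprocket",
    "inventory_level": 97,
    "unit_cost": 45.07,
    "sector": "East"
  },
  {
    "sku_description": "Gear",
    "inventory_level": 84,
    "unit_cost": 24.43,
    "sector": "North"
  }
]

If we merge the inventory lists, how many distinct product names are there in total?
4

Schema mapping: "product_name" (warehouse_alpha) = "sku_description" (warehouse_gamma) = product name

Products in warehouse_alpha: ['Cog', 'Nut', 'Sprocket']
Products in warehouse_gamma: ['Gear', 'Nut', 'Sprocket']

Union (unique products): ['Cog', 'Gear', 'Nut', 'Sprocket']
Count: 4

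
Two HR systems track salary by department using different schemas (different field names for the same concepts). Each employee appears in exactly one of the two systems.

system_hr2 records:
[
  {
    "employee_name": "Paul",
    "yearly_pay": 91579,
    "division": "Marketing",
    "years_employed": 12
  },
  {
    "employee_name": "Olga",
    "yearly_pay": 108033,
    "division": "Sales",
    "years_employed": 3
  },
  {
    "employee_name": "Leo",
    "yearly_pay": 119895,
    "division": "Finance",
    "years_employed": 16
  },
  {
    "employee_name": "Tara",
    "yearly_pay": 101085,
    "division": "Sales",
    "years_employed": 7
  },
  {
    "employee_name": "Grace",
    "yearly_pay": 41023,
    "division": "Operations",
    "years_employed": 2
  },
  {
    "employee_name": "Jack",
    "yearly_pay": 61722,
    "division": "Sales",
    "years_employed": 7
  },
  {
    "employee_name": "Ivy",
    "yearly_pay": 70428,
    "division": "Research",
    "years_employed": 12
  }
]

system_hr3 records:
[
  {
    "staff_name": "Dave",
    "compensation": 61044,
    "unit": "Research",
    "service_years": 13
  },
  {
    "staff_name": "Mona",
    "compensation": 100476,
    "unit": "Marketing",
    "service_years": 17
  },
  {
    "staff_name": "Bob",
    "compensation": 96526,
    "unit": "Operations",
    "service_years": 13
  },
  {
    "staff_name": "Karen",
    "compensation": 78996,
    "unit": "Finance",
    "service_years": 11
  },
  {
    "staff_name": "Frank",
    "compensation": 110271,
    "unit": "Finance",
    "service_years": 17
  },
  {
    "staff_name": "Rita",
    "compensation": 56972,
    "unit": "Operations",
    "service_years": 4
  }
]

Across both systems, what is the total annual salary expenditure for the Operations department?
194521

Schema mappings:
- "division" (system_hr2) = "unit" (system_hr3) = department
- "yearly_pay" (system_hr2) = "compensation" (system_hr3) = salary

Operations salaries from system_hr2: 41023
Operations salaries from system_hr3: 153498

Total: 41023 + 153498 = 194521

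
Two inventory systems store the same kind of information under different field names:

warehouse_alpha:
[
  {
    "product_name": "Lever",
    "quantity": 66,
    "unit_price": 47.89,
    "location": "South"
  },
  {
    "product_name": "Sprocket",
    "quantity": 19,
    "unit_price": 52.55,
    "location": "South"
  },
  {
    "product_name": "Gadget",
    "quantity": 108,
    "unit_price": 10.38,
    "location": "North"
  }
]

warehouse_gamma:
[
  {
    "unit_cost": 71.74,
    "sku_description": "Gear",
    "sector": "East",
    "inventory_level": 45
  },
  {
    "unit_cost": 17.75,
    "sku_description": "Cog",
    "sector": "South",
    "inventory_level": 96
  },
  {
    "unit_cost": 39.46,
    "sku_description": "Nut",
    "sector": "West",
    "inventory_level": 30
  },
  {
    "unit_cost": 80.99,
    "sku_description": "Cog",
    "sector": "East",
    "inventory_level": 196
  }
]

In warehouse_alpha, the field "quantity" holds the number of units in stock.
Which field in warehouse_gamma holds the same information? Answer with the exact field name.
inventory_level

In warehouse_alpha, "quantity" holds the number of units in stock.
The fields in warehouse_gamma are: "unit_cost", "sku_description", "sector", "inventory_level".
"inventory_level" is the match: the name refers to the same concept and its values are whole-number counts (e.g. 45, 96).
The other fields ("unit_cost", "sku_description", "sector") hold different kinds of data.

So "quantity" in warehouse_alpha corresponds to "inventory_level" in warehouse_gamma.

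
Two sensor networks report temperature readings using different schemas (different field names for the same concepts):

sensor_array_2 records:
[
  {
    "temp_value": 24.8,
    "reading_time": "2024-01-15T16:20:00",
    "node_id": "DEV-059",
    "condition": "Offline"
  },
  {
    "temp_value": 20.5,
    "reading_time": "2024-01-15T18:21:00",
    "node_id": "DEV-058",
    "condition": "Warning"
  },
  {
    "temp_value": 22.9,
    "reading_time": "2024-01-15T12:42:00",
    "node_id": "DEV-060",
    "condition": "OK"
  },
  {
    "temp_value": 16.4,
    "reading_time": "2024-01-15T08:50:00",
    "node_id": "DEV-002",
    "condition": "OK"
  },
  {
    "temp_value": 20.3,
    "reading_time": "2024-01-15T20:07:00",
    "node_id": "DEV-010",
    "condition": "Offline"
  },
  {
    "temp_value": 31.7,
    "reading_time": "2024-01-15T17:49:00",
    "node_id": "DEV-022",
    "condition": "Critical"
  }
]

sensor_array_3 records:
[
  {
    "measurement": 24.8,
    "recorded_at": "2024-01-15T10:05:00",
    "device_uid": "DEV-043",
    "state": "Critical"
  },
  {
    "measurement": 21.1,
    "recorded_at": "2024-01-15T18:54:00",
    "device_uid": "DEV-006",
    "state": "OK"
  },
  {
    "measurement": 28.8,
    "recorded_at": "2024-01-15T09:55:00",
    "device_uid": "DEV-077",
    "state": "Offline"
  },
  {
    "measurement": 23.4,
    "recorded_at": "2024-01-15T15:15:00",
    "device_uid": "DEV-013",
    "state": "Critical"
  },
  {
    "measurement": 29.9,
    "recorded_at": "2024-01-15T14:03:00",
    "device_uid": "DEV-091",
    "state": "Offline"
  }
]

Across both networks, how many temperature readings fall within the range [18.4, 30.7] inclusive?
9

Schema mapping: "temp_value" (sensor_array_2) = "measurement" (sensor_array_3) = temperature

Readings in [18.4, 30.7] from sensor_array_2: 4
Readings in [18.4, 30.7] from sensor_array_3: 5

Total count: 4 + 5 = 9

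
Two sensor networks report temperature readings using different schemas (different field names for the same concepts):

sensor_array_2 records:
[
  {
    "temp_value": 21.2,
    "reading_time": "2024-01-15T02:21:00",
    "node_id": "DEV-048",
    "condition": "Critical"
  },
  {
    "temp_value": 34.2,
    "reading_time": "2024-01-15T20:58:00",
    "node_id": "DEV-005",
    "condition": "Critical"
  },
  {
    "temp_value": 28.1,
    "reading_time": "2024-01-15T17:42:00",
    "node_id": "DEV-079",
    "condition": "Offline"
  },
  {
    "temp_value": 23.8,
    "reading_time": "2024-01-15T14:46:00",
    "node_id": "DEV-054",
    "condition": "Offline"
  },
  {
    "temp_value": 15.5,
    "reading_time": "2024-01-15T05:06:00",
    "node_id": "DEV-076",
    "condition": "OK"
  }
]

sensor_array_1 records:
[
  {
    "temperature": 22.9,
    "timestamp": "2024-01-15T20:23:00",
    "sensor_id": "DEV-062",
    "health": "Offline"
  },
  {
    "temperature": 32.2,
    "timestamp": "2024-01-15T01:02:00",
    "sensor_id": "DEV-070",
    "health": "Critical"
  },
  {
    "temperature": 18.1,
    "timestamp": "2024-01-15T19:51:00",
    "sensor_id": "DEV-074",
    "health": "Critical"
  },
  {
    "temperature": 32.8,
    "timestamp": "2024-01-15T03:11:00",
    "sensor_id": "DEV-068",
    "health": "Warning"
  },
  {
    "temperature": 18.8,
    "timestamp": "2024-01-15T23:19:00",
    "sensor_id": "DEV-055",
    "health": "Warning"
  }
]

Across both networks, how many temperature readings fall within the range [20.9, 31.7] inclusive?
4

Schema mapping: "temp_value" (sensor_array_2) = "temperature" (sensor_array_1) = temperature

Readings in [20.9, 31.7] from sensor_array_2: 3
Readings in [20.9, 31.7] from sensor_array_1: 1

Total count: 3 + 1 = 4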